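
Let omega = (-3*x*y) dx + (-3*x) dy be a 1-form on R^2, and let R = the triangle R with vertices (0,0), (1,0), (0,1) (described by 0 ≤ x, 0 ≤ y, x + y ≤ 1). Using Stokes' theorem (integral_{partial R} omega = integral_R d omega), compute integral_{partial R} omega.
integral_(partial R) omega = -1

Stokes: integral_partial_R omega = integral_R d omega with d omega = (∂Q/∂x - ∂P/∂y) dx ∧ dy.
  ∂Q/∂x = -3
  ∂P/∂y = -3*x
  integrand = ∂Q/∂x - ∂P/∂y = 3*x - 3.
Integrating over R: integral_0^1 integral_0^{1-x} (3*x - 3) dy dx = -1.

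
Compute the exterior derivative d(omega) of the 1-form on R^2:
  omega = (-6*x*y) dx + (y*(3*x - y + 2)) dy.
d(omega) = (6*x + 3*y) dx ∧ dy

For a 1-form omega = sum_i f_i dx_i, the exterior derivative is
  d(omega) = sum_{i < j} (∂f_j/∂x_i - ∂f_i/∂x_j) dx_i ∧ dx_j.
  coefficient of dx ∧ dy: ∂f_2/∂x - ∂f_1/∂y = ∂(y*(3*x - y + 2))/∂x - ∂(-6*x*y)/∂y = 6*x + 3*y
Assembling: d(omega) = (6*x + 3*y) dx ∧ dy.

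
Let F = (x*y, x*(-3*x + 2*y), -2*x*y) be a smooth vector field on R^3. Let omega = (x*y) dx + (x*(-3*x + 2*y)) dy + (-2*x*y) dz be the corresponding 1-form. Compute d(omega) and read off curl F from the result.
d(omega) = (-2*x) dy ∧ dz + (2*y) dz ∧ dx + (-7*x + 2*y) dx ∧ dy; curl F = (-2*x, 2*y, -7*x + 2*y)

d omega = sum_{i<j} (∂f_j/∂x_i - ∂f_i/∂x_j) dx_i ∧ dx_j. Under the identification (dy ∧ dz, dz ∧ dx, dx ∧ dy) ↔ (e_x, e_y, e_z), the coefficients are exactly the components of curl F. Compute:
  ∂R/∂y - ∂Q/∂z = (-2*x) - (0) = -2*x
  ∂P/∂z - ∂R/∂x = (0) - (-2*y) = 2*y
  ∂Q/∂x - ∂P/∂y = (-6*x + 2*y) - (x) = -7*x + 2*y.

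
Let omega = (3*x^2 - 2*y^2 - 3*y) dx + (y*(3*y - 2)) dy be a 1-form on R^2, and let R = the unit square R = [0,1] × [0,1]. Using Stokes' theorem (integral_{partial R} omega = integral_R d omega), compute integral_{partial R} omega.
integral_(partial R) omega = 5

Stokes: integral_partial_R omega = integral_R d omega with d omega = (∂Q/∂x - ∂P/∂y) dx ∧ dy.
  ∂Q/∂x = 0
  ∂P/∂y = -4*y - 3
  integrand = ∂Q/∂x - ∂P/∂y = 4*y + 3.
Integrating over R: integral_0^1 integral_0^1 (4*y + 3) dx dy = 5.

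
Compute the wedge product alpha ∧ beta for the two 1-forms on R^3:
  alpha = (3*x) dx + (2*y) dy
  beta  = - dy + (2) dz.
alpha ∧ beta = (-3*x) dx ∧ dy + (6*x) dx ∧ dz + (4*y) dy ∧ dz

Distribute the wedge, using dx_i ∧ dx_j = -dx_j ∧ dx_i and dx_i ∧ dx_i = 0. For each pair (i, j) with i < j, the coefficient of dx_i ∧ dx_j in alpha ∧ beta is (alpha_i * beta_j - alpha_j * beta_i). Collecting: alpha ∧ beta = (-3*x) dx ∧ dy + (6*x) dx ∧ dz + (4*y) dy ∧ dz.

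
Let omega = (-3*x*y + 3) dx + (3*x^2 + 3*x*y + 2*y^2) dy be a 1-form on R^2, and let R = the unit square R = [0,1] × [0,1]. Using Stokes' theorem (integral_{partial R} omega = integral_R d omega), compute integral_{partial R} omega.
integral_(partial R) omega = 6

Stokes: integral_partial_R omega = integral_R d omega with d omega = (∂Q/∂x - ∂P/∂y) dx ∧ dy.
  ∂Q/∂x = 6*x + 3*y
  ∂P/∂y = -3*x
  integrand = ∂Q/∂x - ∂P/∂y = 9*x + 3*y.
Integrating over R: integral_0^1 integral_0^1 (9*x + 3*y) dx dy = 6.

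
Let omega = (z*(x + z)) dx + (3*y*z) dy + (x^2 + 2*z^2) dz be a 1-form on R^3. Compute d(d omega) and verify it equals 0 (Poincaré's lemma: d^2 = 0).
d(d omega) = 0

Step 1: d omega = sum_{i<j} (∂f_j/∂x_i - ∂f_i/∂x_j) dx_i ∧ dx_j:
  coeff of dx ∧ dy: 0
  coeff of dx ∧ dz: x - 2*z
  coeff of dy ∧ dz: -3*y
Step 2: Apply d again to each 2-form coefficient. The only possible 3-form in R^3 is dx ∧ dy ∧ dz, with coefficient
  ∂(coeff of dy∧dz)/∂x - ∂(coeff of dx∧dz)/∂y + ∂(coeff of dx∧dy)/∂z
  = ∂/∂x (-3*y) - ∂/∂y (x - 2*z) + ∂/∂z (0).
Each of these terms simplifies to sums of mixed partials that cancel in pairs. The result is 0 (by equality of mixed partials for smooth functions — Schwarz / Clairaut).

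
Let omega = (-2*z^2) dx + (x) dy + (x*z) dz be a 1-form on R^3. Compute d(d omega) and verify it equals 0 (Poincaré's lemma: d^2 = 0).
d(d omega) = 0

Step 1: d omega = sum_{i<j} (∂f_j/∂x_i - ∂f_i/∂x_j) dx_i ∧ dx_j:
  coeff of dx ∧ dy: 1
  coeff of dx ∧ dz: 5*z
  coeff of dy ∧ dz: 0
Step 2: Apply d again to each 2-form coefficient. The only possible 3-form in R^3 is dx ∧ dy ∧ dz, with coefficient
  ∂(coeff of dy∧dz)/∂x - ∂(coeff of dx∧dz)/∂y + ∂(coeff of dx∧dy)/∂z
  = ∂/∂x (0) - ∂/∂y (5*z) + ∂/∂z (1).
Each of these terms simplifies to sums of mixed partials that cancel in pairs. The result is 0 (by equality of mixed partials for smooth functions — Schwarz / Clairaut).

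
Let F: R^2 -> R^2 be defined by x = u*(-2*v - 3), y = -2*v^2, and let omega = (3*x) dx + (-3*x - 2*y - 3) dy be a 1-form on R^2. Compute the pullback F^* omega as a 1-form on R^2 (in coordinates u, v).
F^* omega = (3*u*(4*v^2 + 12*v + 9)) du + (12*u^2*v + 18*u^2 - 24*u*v^2 - 36*u*v - 16*v^3 + 12*v) dv

Using F^*(f dg) = (f ∘ F) d(g ∘ F), substitute each coordinate x_i by F_i(u, v) in f_i, and replace dx_i by d F_i = (∂F_i/∂u) du + (∂F_i/∂v) dv.
  For the x component: f_1(F) = 3*u*(-2*v - 3); d F_1 = (-2*v - 3) du + (-2*u) dv
  For the y component: f_2(F) = 6*u*v + 9*u + 4*v^2 - 3; d F_2 = (0) du + (-4*v) dv
Combining and collecting du, dv coefficients:
  coeff of du: 3*u*(4*v^2 + 12*v + 9)
  coeff of dv: 12*u^2*v + 18*u^2 - 24*u*v^2 - 36*u*v - 16*v^3 + 12*v
F^* omega = (3*u*(4*v^2 + 12*v + 9)) du + (12*u^2*v + 18*u^2 - 24*u*v^2 - 36*u*v - 16*v^3 + 12*v) dv.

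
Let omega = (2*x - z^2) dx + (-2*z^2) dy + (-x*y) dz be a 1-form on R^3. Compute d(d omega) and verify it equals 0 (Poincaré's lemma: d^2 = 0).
d(d omega) = 0

Step 1: d omega = sum_{i<j} (∂f_j/∂x_i - ∂f_i/∂x_j) dx_i ∧ dx_j:
  coeff of dx ∧ dy: 0
  coeff of dx ∧ dz: -y + 2*z
  coeff of dy ∧ dz: -x + 4*z
Step 2: Apply d again to each 2-form coefficient. The only possible 3-form in R^3 is dx ∧ dy ∧ dz, with coefficient
  ∂(coeff of dy∧dz)/∂x - ∂(coeff of dx∧dz)/∂y + ∂(coeff of dx∧dy)/∂z
  = ∂/∂x (-x + 4*z) - ∂/∂y (-y + 2*z) + ∂/∂z (0).
Each of these terms simplifies to sums of mixed partials that cancel in pairs. The result is 0 (by equality of mixed partials for smooth functions — Schwarz / Clairaut).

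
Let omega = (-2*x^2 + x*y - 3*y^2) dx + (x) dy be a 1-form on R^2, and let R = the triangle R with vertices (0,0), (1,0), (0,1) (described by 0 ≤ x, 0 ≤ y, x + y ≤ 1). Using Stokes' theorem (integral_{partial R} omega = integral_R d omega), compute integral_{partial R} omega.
integral_(partial R) omega = 4/3

Stokes: integral_partial_R omega = integral_R d omega with d omega = (∂Q/∂x - ∂P/∂y) dx ∧ dy.
  ∂Q/∂x = 1
  ∂P/∂y = x - 6*y
  integrand = ∂Q/∂x - ∂P/∂y = -x + 6*y + 1.
Integrating over R: integral_0^1 integral_0^{1-x} (-x + 6*y + 1) dy dx = 4/3.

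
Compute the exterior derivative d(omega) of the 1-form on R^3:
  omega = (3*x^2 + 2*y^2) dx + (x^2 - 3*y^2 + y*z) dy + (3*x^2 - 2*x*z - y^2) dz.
d(omega) = (2*x - 4*y) dx ∧ dy + (6*x - 2*z) dx ∧ dz + (-3*y) dy ∧ dz

For a 1-form omega = sum_i f_i dx_i, the exterior derivative is
  d(omega) = sum_{i < j} (∂f_j/∂x_i - ∂f_i/∂x_j) dx_i ∧ dx_j.
  coefficient of dx ∧ dy: ∂f_2/∂x - ∂f_1/∂y = ∂(x^2 - 3*y^2 + y*z)/∂x - ∂(3*x^2 + 2*y^2)/∂y = 2*x - 4*y
  coefficient of dx ∧ dz: ∂f_3/∂x - ∂f_1/∂z = ∂(3*x^2 - 2*x*z - y^2)/∂x - ∂(3*x^2 + 2*y^2)/∂z = 6*x - 2*z
  coefficient of dy ∧ dz: ∂f_3/∂y - ∂f_2/∂z = ∂(3*x^2 - 2*x*z - y^2)/∂y - ∂(x^2 - 3*y^2 + y*z)/∂z = -3*y
Assembling: d(omega) = (2*x - 4*y) dx ∧ dy + (6*x - 2*z) dx ∧ dz + (-3*y) dy ∧ dz.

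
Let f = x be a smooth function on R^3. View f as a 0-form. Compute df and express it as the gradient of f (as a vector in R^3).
df = (1) dx + (0) dy + (0) dz; grad f = (1, 0, 0)

For a 0-form f, d f = (∂f/∂x) dx + (∂f/∂y) dy + (∂f/∂z) dz. The components of the vector representation are exactly the entries of grad f in Cartesian coordinates:
  ∂f/∂x = 1
  ∂f/∂y = 0
  ∂f/∂z = 0.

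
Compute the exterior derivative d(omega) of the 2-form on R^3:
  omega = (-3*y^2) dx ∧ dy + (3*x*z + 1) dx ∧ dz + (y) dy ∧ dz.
d(omega) = 0

For a 2-form omega = sum_{i<j} g_{ij} dx_i ∧ dx_j, the exterior derivative is
  d(omega) = sum_{i<j} d(g_{ij}) ∧ dx_i ∧ dx_j = sum_{i<j, k} (∂g_{ij}/∂x_k) dx_k ∧ dx_i ∧ dx_j.
Expand each term, using dx_k ∧ dx_i ∧ dx_j = sgn(permutation) dx_{(a)} ∧ dx_{(b)} ∧ dx_{(c)} with (a < b < c) sorted:

Collecting like 3-forms: d(omega) = 0.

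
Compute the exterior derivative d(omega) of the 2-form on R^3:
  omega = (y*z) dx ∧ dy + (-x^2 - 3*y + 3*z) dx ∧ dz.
d(omega) = (y + 3) dx ∧ dy ∧ dz

For a 2-form omega = sum_{i<j} g_{ij} dx_i ∧ dx_j, the exterior derivative is
  d(omega) = sum_{i<j} d(g_{ij}) ∧ dx_i ∧ dx_j = sum_{i<j, k} (∂g_{ij}/∂x_k) dx_k ∧ dx_i ∧ dx_j.
Expand each term, using dx_k ∧ dx_i ∧ dx_j = sgn(permutation) dx_{(a)} ∧ dx_{(b)} ∧ dx_{(c)} with (a < b < c) sorted:
  d(y*z) includes (∂/∂z)(y*z) dz = (y) dz, which multiplied by dx ∧ dy gives (y) dx ∧ dy ∧ dz
  d(-x^2 - 3*y + 3*z) includes (∂/∂y)(-x^2 - 3*y + 3*z) dy = (-3) dy, which multiplied by dx ∧ dz gives (3) dx ∧ dy ∧ dz
Collecting like 3-forms: d(omega) = (y + 3) dx ∧ dy ∧ dz.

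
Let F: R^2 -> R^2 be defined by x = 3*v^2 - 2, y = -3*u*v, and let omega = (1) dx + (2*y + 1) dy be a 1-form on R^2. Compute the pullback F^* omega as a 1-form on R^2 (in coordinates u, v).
F^* omega = (3*v*(6*u*v - 1)) du + (18*u^2*v - 3*u + 6*v) dv

Using F^*(f dg) = (f ∘ F) d(g ∘ F), substitute each coordinate x_i by F_i(u, v) in f_i, and replace dx_i by d F_i = (∂F_i/∂u) du + (∂F_i/∂v) dv.
  For the x component: f_1(F) = 1; d F_1 = (0) du + (6*v) dv
  For the y component: f_2(F) = -6*u*v + 1; d F_2 = (-3*v) du + (-3*u) dv
Combining and collecting du, dv coefficients:
  coeff of du: 3*v*(6*u*v - 1)
  coeff of dv: 18*u^2*v - 3*u + 6*v
F^* omega = (3*v*(6*u*v - 1)) du + (18*u^2*v - 3*u + 6*v) dv.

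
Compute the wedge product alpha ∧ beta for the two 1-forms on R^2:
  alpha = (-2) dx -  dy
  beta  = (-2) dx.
alpha ∧ beta = (-2) dx ∧ dy

Distribute the wedge, using dx_i ∧ dx_j = -dx_j ∧ dx_i and dx_i ∧ dx_i = 0. For each pair (i, j) with i < j, the coefficient of dx_i ∧ dx_j in alpha ∧ beta is (alpha_i * beta_j - alpha_j * beta_i). Collecting: alpha ∧ beta = (-2) dx ∧ dy.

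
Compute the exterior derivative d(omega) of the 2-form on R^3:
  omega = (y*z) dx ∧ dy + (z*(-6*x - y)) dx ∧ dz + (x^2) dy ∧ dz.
d(omega) = (2*x + y + z) dx ∧ dy ∧ dz

For a 2-form omega = sum_{i<j} g_{ij} dx_i ∧ dx_j, the exterior derivative is
  d(omega) = sum_{i<j} d(g_{ij}) ∧ dx_i ∧ dx_j = sum_{i<j, k} (∂g_{ij}/∂x_k) dx_k ∧ dx_i ∧ dx_j.
Expand each term, using dx_k ∧ dx_i ∧ dx_j = sgn(permutation) dx_{(a)} ∧ dx_{(b)} ∧ dx_{(c)} with (a < b < c) sorted:
  d(y*z) includes (∂/∂z)(y*z) dz = (y) dz, which multiplied by dx ∧ dy gives (y) dx ∧ dy ∧ dz
  d(z*(-6*x - y)) includes (∂/∂y)(z*(-6*x - y)) dy = (-z) dy, which multiplied by dx ∧ dz gives (z) dx ∧ dy ∧ dz
  d(x^2) includes (∂/∂x)(x^2) dx = (2*x) dx, which multiplied by dy ∧ dz gives (2*x) dx ∧ dy ∧ dz
Collecting like 3-forms: d(omega) = (2*x + y + z) dx ∧ dy ∧ dz.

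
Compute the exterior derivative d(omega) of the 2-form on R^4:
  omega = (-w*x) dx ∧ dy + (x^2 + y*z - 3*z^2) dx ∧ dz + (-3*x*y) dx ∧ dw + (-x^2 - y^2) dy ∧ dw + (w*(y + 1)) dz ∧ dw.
d(omega) = (-z) dx ∧ dy ∧ dz + (w) dy ∧ dz ∧ dw

For a 2-form omega = sum_{i<j} g_{ij} dx_i ∧ dx_j, the exterior derivative is
  d(omega) = sum_{i<j} d(g_{ij}) ∧ dx_i ∧ dx_j = sum_{i<j, k} (∂g_{ij}/∂x_k) dx_k ∧ dx_i ∧ dx_j.
Expand each term, using dx_k ∧ dx_i ∧ dx_j = sgn(permutation) dx_{(a)} ∧ dx_{(b)} ∧ dx_{(c)} with (a < b < c) sorted:
  d(-w*x) includes (∂/∂w)(-w*x) dw = (-x) dw, which multiplied by dx ∧ dy gives (-x) dx ∧ dy ∧ dw
  d(x^2 + y*z - 3*z^2) includes (∂/∂y)(x^2 + y*z - 3*z^2) dy = (z) dy, which multiplied by dx ∧ dz gives (-z) dx ∧ dy ∧ dz
  d(-3*x*y) includes (∂/∂y)(-3*x*y) dy = (-3*x) dy, which multiplied by dx ∧ dw gives (3*x) dx ∧ dy ∧ dw
  d(-x^2 - y^2) includes (∂/∂x)(-x^2 - y^2) dx = (-2*x) dx, which multiplied by dy ∧ dw gives (-2*x) dx ∧ dy ∧ dw
  d(w*(y + 1)) includes (∂/∂y)(w*(y + 1)) dy = (w) dy, which multiplied by dz ∧ dw gives (w) dy ∧ dz ∧ dw
Collecting like 3-forms: d(omega) = (-z) dx ∧ dy ∧ dz + (w) dy ∧ dz ∧ dw.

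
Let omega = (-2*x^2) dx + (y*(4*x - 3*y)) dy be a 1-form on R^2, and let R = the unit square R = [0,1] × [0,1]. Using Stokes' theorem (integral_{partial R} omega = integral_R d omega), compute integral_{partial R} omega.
integral_(partial R) omega = 2

Stokes: integral_partial_R omega = integral_R d omega with d omega = (∂Q/∂x - ∂P/∂y) dx ∧ dy.
  ∂Q/∂x = 4*y
  ∂P/∂y = 0
  integrand = ∂Q/∂x - ∂P/∂y = 4*y.
Integrating over R: integral_0^1 integral_0^1 (4*y) dx dy = 2.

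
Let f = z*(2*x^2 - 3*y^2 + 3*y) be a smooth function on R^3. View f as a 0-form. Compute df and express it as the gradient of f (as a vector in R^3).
df = (4*x*z) dx + (3*z*(1 - 2*y)) dy + (2*x^2 - 3*y^2 + 3*y) dz; grad f = (4*x*z, 3*z*(1 - 2*y), 2*x^2 - 3*y^2 + 3*y)

For a 0-form f, d f = (∂f/∂x) dx + (∂f/∂y) dy + (∂f/∂z) dz. The components of the vector representation are exactly the entries of grad f in Cartesian coordinates:
  ∂f/∂x = 4*x*z
  ∂f/∂y = 3*z*(1 - 2*y)
  ∂f/∂z = 2*x^2 - 3*y^2 + 3*y.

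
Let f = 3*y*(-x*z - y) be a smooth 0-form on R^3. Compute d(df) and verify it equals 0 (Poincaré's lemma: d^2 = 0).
d(df) = 0

Step 1: df = sum_i (∂f/∂x_i) dx_i = (-3*y*z) dx + (-3*x*z - 6*y) dy + (-3*x*y) dz.
Step 2: Apply d again. Using the 1-form formula, the coefficient of dx ∧ dy in d(df) is ∂^2 f/∂x ∂y - ∂^2 f/∂y ∂x = (-3*z) - (-3*z) = 0 (equality of mixed partials for smooth f).
Similarly for dx ∧ dz and dy ∧ dz — all coefficients vanish. So d(df) = 0.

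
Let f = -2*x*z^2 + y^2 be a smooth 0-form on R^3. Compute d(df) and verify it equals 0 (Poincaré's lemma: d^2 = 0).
d(df) = 0

Step 1: df = sum_i (∂f/∂x_i) dx_i = (-2*z^2) dx + (2*y) dy + (-4*x*z) dz.
Step 2: Apply d again. Using the 1-form formula, the coefficient of dx ∧ dy in d(df) is ∂^2 f/∂x ∂y - ∂^2 f/∂y ∂x = (0) - (0) = 0 (equality of mixed partials for smooth f).
Similarly for dx ∧ dz and dy ∧ dz — all coefficients vanish. So d(df) = 0.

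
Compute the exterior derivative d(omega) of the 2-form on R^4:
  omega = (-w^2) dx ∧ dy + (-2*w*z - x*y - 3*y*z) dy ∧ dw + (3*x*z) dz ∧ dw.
d(omega) = (-2*w - y) dx ∧ dy ∧ dw + (2*w + 3*y) dy ∧ dz ∧ dw + (3*z) dx ∧ dz ∧ dw

For a 2-form omega = sum_{i<j} g_{ij} dx_i ∧ dx_j, the exterior derivative is
  d(omega) = sum_{i<j} d(g_{ij}) ∧ dx_i ∧ dx_j = sum_{i<j, k} (∂g_{ij}/∂x_k) dx_k ∧ dx_i ∧ dx_j.
Expand each term, using dx_k ∧ dx_i ∧ dx_j = sgn(permutation) dx_{(a)} ∧ dx_{(b)} ∧ dx_{(c)} with (a < b < c) sorted:
  d(-w^2) includes (∂/∂w)(-w^2) dw = (-2*w) dw, which multiplied by dx ∧ dy gives (-2*w) dx ∧ dy ∧ dw
  d(-2*w*z - x*y - 3*y*z) includes (∂/∂x)(-2*w*z - x*y - 3*y*z) dx = (-y) dx, which multiplied by dy ∧ dw gives (-y) dx ∧ dy ∧ dw
  d(-2*w*z - x*y - 3*y*z) includes (∂/∂z)(-2*w*z - x*y - 3*y*z) dz = (-2*w - 3*y) dz, which multiplied by dy ∧ dw gives (2*w + 3*y) dy ∧ dz ∧ dw
  d(3*x*z) includes (∂/∂x)(3*x*z) dx = (3*z) dx, which multiplied by dz ∧ dw gives (3*z) dx ∧ dz ∧ dw
Collecting like 3-forms: d(omega) = (-2*w - y) dx ∧ dy ∧ dw + (2*w + 3*y) dy ∧ dz ∧ dw + (3*z) dx ∧ dz ∧ dw.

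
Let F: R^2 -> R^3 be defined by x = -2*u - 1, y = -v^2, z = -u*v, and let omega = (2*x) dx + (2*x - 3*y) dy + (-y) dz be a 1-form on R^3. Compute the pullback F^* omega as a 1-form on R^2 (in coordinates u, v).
F^* omega = (8*u - v^3 + 4) du + (v*(-u*v + 8*u - 6*v^2 + 4)) dv

Using F^*(f dg) = (f ∘ F) d(g ∘ F), substitute each coordinate x_i by F_i(u, v) in f_i, and replace dx_i by d F_i = (∂F_i/∂u) du + (∂F_i/∂v) dv.
  For the x component: f_1(F) = -4*u - 2; d F_1 = (-2) du + (0) dv
  For the y component: f_2(F) = -4*u + 3*v^2 - 2; d F_2 = (0) du + (-2*v) dv
  For the z component: f_3(F) = v^2; d F_3 = (-v) du + (-u) dv
Combining and collecting du, dv coefficients:
  coeff of du: 8*u - v^3 + 4
  coeff of dv: v*(-u*v + 8*u - 6*v^2 + 4)
F^* omega = (8*u - v^3 + 4) du + (v*(-u*v + 8*u - 6*v^2 + 4)) dv.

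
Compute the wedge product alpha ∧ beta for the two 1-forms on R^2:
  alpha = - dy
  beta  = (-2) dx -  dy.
alpha ∧ beta = (-2) dx ∧ dy

Distribute the wedge, using dx_i ∧ dx_j = -dx_j ∧ dx_i and dx_i ∧ dx_i = 0. For each pair (i, j) with i < j, the coefficient of dx_i ∧ dx_j in alpha ∧ beta is (alpha_i * beta_j - alpha_j * beta_i). Collecting: alpha ∧ beta = (-2) dx ∧ dy.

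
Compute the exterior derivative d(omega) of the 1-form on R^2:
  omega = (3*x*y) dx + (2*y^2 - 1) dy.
d(omega) = (-3*x) dx ∧ dy

For a 1-form omega = sum_i f_i dx_i, the exterior derivative is
  d(omega) = sum_{i < j} (∂f_j/∂x_i - ∂f_i/∂x_j) dx_i ∧ dx_j.
  coefficient of dx ∧ dy: ∂f_2/∂x - ∂f_1/∂y = ∂(2*y^2 - 1)/∂x - ∂(3*x*y)/∂y = -3*x
Assembling: d(omega) = (-3*x) dx ∧ dy.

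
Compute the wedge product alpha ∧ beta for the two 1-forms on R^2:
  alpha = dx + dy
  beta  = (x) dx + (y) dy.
alpha ∧ beta = (-x + y) dx ∧ dy

Distribute the wedge, using dx_i ∧ dx_j = -dx_j ∧ dx_i and dx_i ∧ dx_i = 0. For each pair (i, j) with i < j, the coefficient of dx_i ∧ dx_j in alpha ∧ beta is (alpha_i * beta_j - alpha_j * beta_i). Collecting: alpha ∧ beta = (-x + y) dx ∧ dy.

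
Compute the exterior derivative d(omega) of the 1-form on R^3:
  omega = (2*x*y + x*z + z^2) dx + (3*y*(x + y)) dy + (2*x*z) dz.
d(omega) = (-2*x + 3*y) dx ∧ dy + (-x) dx ∧ dz

For a 1-form omega = sum_i f_i dx_i, the exterior derivative is
  d(omega) = sum_{i < j} (∂f_j/∂x_i - ∂f_i/∂x_j) dx_i ∧ dx_j.
  coefficient of dx ∧ dy: ∂f_2/∂x - ∂f_1/∂y = ∂(3*y*(x + y))/∂x - ∂(2*x*y + x*z + z^2)/∂y = -2*x + 3*y
  coefficient of dx ∧ dz: ∂f_3/∂x - ∂f_1/∂z = ∂(2*x*z)/∂x - ∂(2*x*y + x*z + z^2)/∂z = -x
Assembling: d(omega) = (-2*x + 3*y) dx ∧ dy + (-x) dx ∧ dz.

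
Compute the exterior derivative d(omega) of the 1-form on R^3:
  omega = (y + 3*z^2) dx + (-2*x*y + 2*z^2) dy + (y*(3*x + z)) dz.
d(omega) = (-2*y - 1) dx ∧ dy + (3*y - 6*z) dx ∧ dz + (3*x - 3*z) dy ∧ dz

For a 1-form omega = sum_i f_i dx_i, the exterior derivative is
  d(omega) = sum_{i < j} (∂f_j/∂x_i - ∂f_i/∂x_j) dx_i ∧ dx_j.
  coefficient of dx ∧ dy: ∂f_2/∂x - ∂f_1/∂y = ∂(-2*x*y + 2*z^2)/∂x - ∂(y + 3*z^2)/∂y = -2*y - 1
  coefficient of dx ∧ dz: ∂f_3/∂x - ∂f_1/∂z = ∂(y*(3*x + z))/∂x - ∂(y + 3*z^2)/∂z = 3*y - 6*z
  coefficient of dy ∧ dz: ∂f_3/∂y - ∂f_2/∂z = ∂(y*(3*x + z))/∂y - ∂(-2*x*y + 2*z^2)/∂z = 3*x - 3*z
Assembling: d(omega) = (-2*y - 1) dx ∧ dy + (3*y - 6*z) dx ∧ dz + (3*x - 3*z) dy ∧ dz.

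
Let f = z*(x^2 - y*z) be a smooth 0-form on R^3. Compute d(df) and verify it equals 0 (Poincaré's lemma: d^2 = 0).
d(df) = 0

Step 1: df = sum_i (∂f/∂x_i) dx_i = (2*x*z) dx + (-z^2) dy + (x^2 - 2*y*z) dz.
Step 2: Apply d again. Using the 1-form formula, the coefficient of dx ∧ dy in d(df) is ∂^2 f/∂x ∂y - ∂^2 f/∂y ∂x = (0) - (0) = 0 (equality of mixed partials for smooth f).
Similarly for dx ∧ dz and dy ∧ dz — all coefficients vanish. So d(df) = 0.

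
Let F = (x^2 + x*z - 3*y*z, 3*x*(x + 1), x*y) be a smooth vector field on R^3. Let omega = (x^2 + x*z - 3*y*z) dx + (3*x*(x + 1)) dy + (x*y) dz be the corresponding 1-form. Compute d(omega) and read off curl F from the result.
d(omega) = (x) dy ∧ dz + (x - 4*y) dz ∧ dx + (6*x + 3*z + 3) dx ∧ dy; curl F = (x, x - 4*y, 6*x + 3*z + 3)

d omega = sum_{i<j} (∂f_j/∂x_i - ∂f_i/∂x_j) dx_i ∧ dx_j. Under the identification (dy ∧ dz, dz ∧ dx, dx ∧ dy) ↔ (e_x, e_y, e_z), the coefficients are exactly the components of curl F. Compute:
  ∂R/∂y - ∂Q/∂z = (x) - (0) = x
  ∂P/∂z - ∂R/∂x = (x - 3*y) - (y) = x - 4*y
  ∂Q/∂x - ∂P/∂y = (6*x + 3) - (-3*z) = 6*x + 3*z + 3.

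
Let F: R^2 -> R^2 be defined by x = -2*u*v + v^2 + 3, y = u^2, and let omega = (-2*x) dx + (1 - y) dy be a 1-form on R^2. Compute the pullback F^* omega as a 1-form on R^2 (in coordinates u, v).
F^* omega = (-2*u^3 - 8*u*v^2 + 2*u + 4*v^3 + 12*v) du + (-8*u^2*v + 12*u*v^2 + 12*u - 4*v^3 - 12*v) dv

Using F^*(f dg) = (f ∘ F) d(g ∘ F), substitute each coordinate x_i by F_i(u, v) in f_i, and replace dx_i by d F_i = (∂F_i/∂u) du + (∂F_i/∂v) dv.
  For the x component: f_1(F) = 4*u*v - 2*v^2 - 6; d F_1 = (-2*v) du + (-2*u + 2*v) dv
  For the y component: f_2(F) = 1 - u^2; d F_2 = (2*u) du + (0) dv
Combining and collecting du, dv coefficients:
  coeff of du: -2*u^3 - 8*u*v^2 + 2*u + 4*v^3 + 12*v
  coeff of dv: -8*u^2*v + 12*u*v^2 + 12*u - 4*v^3 - 12*v
F^* omega = (-2*u^3 - 8*u*v^2 + 2*u + 4*v^3 + 12*v) du + (-8*u^2*v + 12*u*v^2 + 12*u - 4*v^3 - 12*v) dv.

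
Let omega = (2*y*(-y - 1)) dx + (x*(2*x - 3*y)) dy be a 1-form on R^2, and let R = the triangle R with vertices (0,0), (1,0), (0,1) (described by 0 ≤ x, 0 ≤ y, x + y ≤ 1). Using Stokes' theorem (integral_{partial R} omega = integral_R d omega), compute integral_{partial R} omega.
integral_(partial R) omega = 11/6

Stokes: integral_partial_R omega = integral_R d omega with d omega = (∂Q/∂x - ∂P/∂y) dx ∧ dy.
  ∂Q/∂x = 4*x - 3*y
  ∂P/∂y = -4*y - 2
  integrand = ∂Q/∂x - ∂P/∂y = 4*x + y + 2.
Integrating over R: integral_0^1 integral_0^{1-x} (4*x + y + 2) dy dx = 11/6.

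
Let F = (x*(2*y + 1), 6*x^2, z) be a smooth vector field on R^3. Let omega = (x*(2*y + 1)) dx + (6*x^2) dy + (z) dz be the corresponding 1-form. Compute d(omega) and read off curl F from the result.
d(omega) = (0) dy ∧ dz + (0) dz ∧ dx + (10*x) dx ∧ dy; curl F = (0, 0, 10*x)

d omega = sum_{i<j} (∂f_j/∂x_i - ∂f_i/∂x_j) dx_i ∧ dx_j. Under the identification (dy ∧ dz, dz ∧ dx, dx ∧ dy) ↔ (e_x, e_y, e_z), the coefficients are exactly the components of curl F. Compute:
  ∂R/∂y - ∂Q/∂z = (0) - (0) = 0
  ∂P/∂z - ∂R/∂x = (0) - (0) = 0
  ∂Q/∂x - ∂P/∂y = (12*x) - (2*x) = 10*x.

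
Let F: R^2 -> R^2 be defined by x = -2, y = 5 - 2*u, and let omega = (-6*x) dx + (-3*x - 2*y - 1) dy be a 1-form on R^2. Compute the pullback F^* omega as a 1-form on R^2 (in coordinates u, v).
F^* omega = (10 - 8*u) du

Using F^*(f dg) = (f ∘ F) d(g ∘ F), substitute each coordinate x_i by F_i(u, v) in f_i, and replace dx_i by d F_i = (∂F_i/∂u) du + (∂F_i/∂v) dv.
  For the x component: f_1(F) = 12; d F_1 = (0) du + (0) dv
  For the y component: f_2(F) = 4*u - 5; d F_2 = (-2) du + (0) dv
Combining and collecting du, dv coefficients:
  coeff of du: 10 - 8*u
  coeff of dv: 0
F^* omega = (10 - 8*u) du.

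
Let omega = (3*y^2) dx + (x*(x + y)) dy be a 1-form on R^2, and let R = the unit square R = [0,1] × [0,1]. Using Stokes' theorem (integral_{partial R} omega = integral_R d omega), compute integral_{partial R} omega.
integral_(partial R) omega = -3/2

Stokes: integral_partial_R omega = integral_R d omega with d omega = (∂Q/∂x - ∂P/∂y) dx ∧ dy.
  ∂Q/∂x = 2*x + y
  ∂P/∂y = 6*y
  integrand = ∂Q/∂x - ∂P/∂y = 2*x - 5*y.
Integrating over R: integral_0^1 integral_0^1 (2*x - 5*y) dx dy = -3/2.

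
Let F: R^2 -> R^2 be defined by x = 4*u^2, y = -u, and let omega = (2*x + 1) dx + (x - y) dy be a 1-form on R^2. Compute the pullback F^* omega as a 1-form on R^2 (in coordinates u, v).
F^* omega = (u*(64*u^2 - 4*u + 7)) du

Using F^*(f dg) = (f ∘ F) d(g ∘ F), substitute each coordinate x_i by F_i(u, v) in f_i, and replace dx_i by d F_i = (∂F_i/∂u) du + (∂F_i/∂v) dv.
  For the x component: f_1(F) = 8*u^2 + 1; d F_1 = (8*u) du + (0) dv
  For the y component: f_2(F) = u*(4*u + 1); d F_2 = (-1) du + (0) dv
Combining and collecting du, dv coefficients:
  coeff of du: u*(64*u^2 - 4*u + 7)
  coeff of dv: 0
F^* omega = (u*(64*u^2 - 4*u + 7)) du.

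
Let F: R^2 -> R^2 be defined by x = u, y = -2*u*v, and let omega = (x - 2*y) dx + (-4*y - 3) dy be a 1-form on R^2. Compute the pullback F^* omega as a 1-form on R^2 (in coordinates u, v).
F^* omega = (-16*u*v^2 + 4*u*v + u + 6*v) du + (2*u*(-8*u*v + 3)) dv

Using F^*(f dg) = (f ∘ F) d(g ∘ F), substitute each coordinate x_i by F_i(u, v) in f_i, and replace dx_i by d F_i = (∂F_i/∂u) du + (∂F_i/∂v) dv.
  For the x component: f_1(F) = u*(4*v + 1); d F_1 = (1) du + (0) dv
  For the y component: f_2(F) = 8*u*v - 3; d F_2 = (-2*v) du + (-2*u) dv
Combining and collecting du, dv coefficients:
  coeff of du: -16*u*v^2 + 4*u*v + u + 6*v
  coeff of dv: 2*u*(-8*u*v + 3)
F^* omega = (-16*u*v^2 + 4*u*v + u + 6*v) du + (2*u*(-8*u*v + 3)) dv.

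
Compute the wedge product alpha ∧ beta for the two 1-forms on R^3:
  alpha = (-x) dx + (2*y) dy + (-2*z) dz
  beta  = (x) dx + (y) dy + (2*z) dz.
alpha ∧ beta = (-3*x*y) dx ∧ dy + (6*y*z) dy ∧ dz

Distribute the wedge, using dx_i ∧ dx_j = -dx_j ∧ dx_i and dx_i ∧ dx_i = 0. For each pair (i, j) with i < j, the coefficient of dx_i ∧ dx_j in alpha ∧ beta is (alpha_i * beta_j - alpha_j * beta_i). Collecting: alpha ∧ beta = (-3*x*y) dx ∧ dy + (6*y*z) dy ∧ dz.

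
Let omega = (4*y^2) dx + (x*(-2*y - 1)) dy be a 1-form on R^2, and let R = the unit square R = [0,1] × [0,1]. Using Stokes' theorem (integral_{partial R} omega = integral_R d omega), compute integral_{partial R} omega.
integral_(partial R) omega = -6

Stokes: integral_partial_R omega = integral_R d omega with d omega = (∂Q/∂x - ∂P/∂y) dx ∧ dy.
  ∂Q/∂x = -2*y - 1
  ∂P/∂y = 8*y
  integrand = ∂Q/∂x - ∂P/∂y = -10*y - 1.
Integrating over R: integral_0^1 integral_0^1 (-10*y - 1) dx dy = -6.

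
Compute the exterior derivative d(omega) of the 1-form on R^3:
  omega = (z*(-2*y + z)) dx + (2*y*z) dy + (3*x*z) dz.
d(omega) = (2*z) dx ∧ dy + (2*y + z) dx ∧ dz + (-2*y) dy ∧ dz

For a 1-form omega = sum_i f_i dx_i, the exterior derivative is
  d(omega) = sum_{i < j} (∂f_j/∂x_i - ∂f_i/∂x_j) dx_i ∧ dx_j.
  coefficient of dx ∧ dy: ∂f_2/∂x - ∂f_1/∂y = ∂(2*y*z)/∂x - ∂(z*(-2*y + z))/∂y = 2*z
  coefficient of dx ∧ dz: ∂f_3/∂x - ∂f_1/∂z = ∂(3*x*z)/∂x - ∂(z*(-2*y + z))/∂z = 2*y + z
  coefficient of dy ∧ dz: ∂f_3/∂y - ∂f_2/∂z = ∂(3*x*z)/∂y - ∂(2*y*z)/∂z = -2*y
Assembling: d(omega) = (2*z) dx ∧ dy + (2*y + z) dx ∧ dz + (-2*y) dy ∧ dz.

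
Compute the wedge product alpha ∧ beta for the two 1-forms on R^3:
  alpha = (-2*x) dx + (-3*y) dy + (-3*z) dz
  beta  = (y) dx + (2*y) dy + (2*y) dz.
alpha ∧ beta = (y*(-4*x + 3*y)) dx ∧ dy + (y*(-4*x + 3*z)) dx ∧ dz + (6*y*(-y + z)) dy ∧ dz

Distribute the wedge, using dx_i ∧ dx_j = -dx_j ∧ dx_i and dx_i ∧ dx_i = 0. For each pair (i, j) with i < j, the coefficient of dx_i ∧ dx_j in alpha ∧ beta is (alpha_i * beta_j - alpha_j * beta_i). Collecting: alpha ∧ beta = (y*(-4*x + 3*y)) dx ∧ dy + (y*(-4*x + 3*z)) dx ∧ dz + (6*y*(-y + z)) dy ∧ dz.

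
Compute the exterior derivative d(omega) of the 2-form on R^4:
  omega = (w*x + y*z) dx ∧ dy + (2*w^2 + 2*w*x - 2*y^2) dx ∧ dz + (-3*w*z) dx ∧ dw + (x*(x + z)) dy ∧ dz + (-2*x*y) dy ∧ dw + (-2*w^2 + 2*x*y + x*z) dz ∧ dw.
d(omega) = (2*x + 5*y + z) dx ∧ dy ∧ dz + (x - 2*y) dx ∧ dy ∧ dw + (7*w + 2*x + 2*y + z) dx ∧ dz ∧ dw + (2*x) dy ∧ dz ∧ dw

For a 2-form omega = sum_{i<j} g_{ij} dx_i ∧ dx_j, the exterior derivative is
  d(omega) = sum_{i<j} d(g_{ij}) ∧ dx_i ∧ dx_j = sum_{i<j, k} (∂g_{ij}/∂x_k) dx_k ∧ dx_i ∧ dx_j.
Expand each term, using dx_k ∧ dx_i ∧ dx_j = sgn(permutation) dx_{(a)} ∧ dx_{(b)} ∧ dx_{(c)} with (a < b < c) sorted:
  d(w*x + y*z) includes (∂/∂z)(w*x + y*z) dz = (y) dz, which multiplied by dx ∧ dy gives (y) dx ∧ dy ∧ dz
  d(w*x + y*z) includes (∂/∂w)(w*x + y*z) dw = (x) dw, which multiplied by dx ∧ dy gives (x) dx ∧ dy ∧ dw
  d(2*w^2 + 2*w*x - 2*y^2) includes (∂/∂y)(2*w^2 + 2*w*x - 2*y^2) dy = (-4*y) dy, which multiplied by dx ∧ dz gives (4*y) dx ∧ dy ∧ dz
  d(2*w^2 + 2*w*x - 2*y^2) includes (∂/∂w)(2*w^2 + 2*w*x - 2*y^2) dw = (4*w + 2*x) dw, which multiplied by dx ∧ dz gives (4*w + 2*x) dx ∧ dz ∧ dw
  d(-3*w*z) includes (∂/∂z)(-3*w*z) dz = (-3*w) dz, which multiplied by dx ∧ dw gives (3*w) dx ∧ dz ∧ dw
  d(x*(x + z)) includes (∂/∂x)(x*(x + z)) dx = (2*x + z) dx, which multiplied by dy ∧ dz gives (2*x + z) dx ∧ dy ∧ dz
  d(-2*x*y) includes (∂/∂x)(-2*x*y) dx = (-2*y) dx, which multiplied by dy ∧ dw gives (-2*y) dx ∧ dy ∧ dw
  d(-2*w^2 + 2*x*y + x*z) includes (∂/∂x)(-2*w^2 + 2*x*y + x*z) dx = (2*y + z) dx, which multiplied by dz ∧ dw gives (2*y + z) dx ∧ dz ∧ dw
  d(-2*w^2 + 2*x*y + x*z) includes (∂/∂y)(-2*w^2 + 2*x*y + x*z) dy = (2*x) dy, which multiplied by dz ∧ dw gives (2*x) dy ∧ dz ∧ dw
Collecting like 3-forms: d(omega) = (2*x + 5*y + z) dx ∧ dy ∧ dz + (x - 2*y) dx ∧ dy ∧ dw + (7*w + 2*x + 2*y + z) dx ∧ dz ∧ dw + (2*x) dy ∧ dz ∧ dw.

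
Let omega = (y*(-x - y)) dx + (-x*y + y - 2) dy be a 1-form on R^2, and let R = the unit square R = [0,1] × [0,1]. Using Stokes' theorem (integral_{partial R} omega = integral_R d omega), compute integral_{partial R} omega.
integral_(partial R) omega = 1

Stokes: integral_partial_R omega = integral_R d omega with d omega = (∂Q/∂x - ∂P/∂y) dx ∧ dy.
  ∂Q/∂x = -y
  ∂P/∂y = -x - 2*y
  integrand = ∂Q/∂x - ∂P/∂y = x + y.
Integrating over R: integral_0^1 integral_0^1 (x + y) dx dy = 1.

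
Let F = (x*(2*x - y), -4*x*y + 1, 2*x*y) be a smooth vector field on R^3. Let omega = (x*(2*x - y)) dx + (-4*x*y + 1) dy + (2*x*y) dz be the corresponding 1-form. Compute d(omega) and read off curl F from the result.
d(omega) = (2*x) dy ∧ dz + (-2*y) dz ∧ dx + (x - 4*y) dx ∧ dy; curl F = (2*x, -2*y, x - 4*y)

d omega = sum_{i<j} (∂f_j/∂x_i - ∂f_i/∂x_j) dx_i ∧ dx_j. Under the identification (dy ∧ dz, dz ∧ dx, dx ∧ dy) ↔ (e_x, e_y, e_z), the coefficients are exactly the components of curl F. Compute:
  ∂R/∂y - ∂Q/∂z = (2*x) - (0) = 2*x
  ∂P/∂z - ∂R/∂x = (0) - (2*y) = -2*y
  ∂Q/∂x - ∂P/∂y = (-4*y) - (-x) = x - 4*y.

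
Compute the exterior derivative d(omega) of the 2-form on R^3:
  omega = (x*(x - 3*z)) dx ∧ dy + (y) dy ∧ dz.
d(omega) = (-3*x) dx ∧ dy ∧ dz

For a 2-form omega = sum_{i<j} g_{ij} dx_i ∧ dx_j, the exterior derivative is
  d(omega) = sum_{i<j} d(g_{ij}) ∧ dx_i ∧ dx_j = sum_{i<j, k} (∂g_{ij}/∂x_k) dx_k ∧ dx_i ∧ dx_j.
Expand each term, using dx_k ∧ dx_i ∧ dx_j = sgn(permutation) dx_{(a)} ∧ dx_{(b)} ∧ dx_{(c)} with (a < b < c) sorted:
  d(x*(x - 3*z)) includes (∂/∂z)(x*(x - 3*z)) dz = (-3*x) dz, which multiplied by dx ∧ dy gives (-3*x) dx ∧ dy ∧ dz
Collecting like 3-forms: d(omega) = (-3*x) dx ∧ dy ∧ dz.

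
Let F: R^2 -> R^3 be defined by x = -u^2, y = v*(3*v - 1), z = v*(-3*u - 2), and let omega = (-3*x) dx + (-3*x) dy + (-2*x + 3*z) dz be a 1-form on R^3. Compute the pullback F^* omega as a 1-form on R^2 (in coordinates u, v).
F^* omega = (-6*u^3 - 6*u^2*v + 27*u*v^2 + 18*v^2) du + (-6*u^3 + 45*u^2*v - 7*u^2 + 36*u*v + 12*v) dv

Using F^*(f dg) = (f ∘ F) d(g ∘ F), substitute each coordinate x_i by F_i(u, v) in f_i, and replace dx_i by d F_i = (∂F_i/∂u) du + (∂F_i/∂v) dv.
  For the x component: f_1(F) = 3*u^2; d F_1 = (-2*u) du + (0) dv
  For the y component: f_2(F) = 3*u^2; d F_2 = (0) du + (6*v - 1) dv
  For the z component: f_3(F) = 2*u^2 - 9*u*v - 6*v; d F_3 = (-3*v) du + (-3*u - 2) dv
Combining and collecting du, dv coefficients:
  coeff of du: -6*u^3 - 6*u^2*v + 27*u*v^2 + 18*v^2
  coeff of dv: -6*u^3 + 45*u^2*v - 7*u^2 + 36*u*v + 12*v
F^* omega = (-6*u^3 - 6*u^2*v + 27*u*v^2 + 18*v^2) du + (-6*u^3 + 45*u^2*v - 7*u^2 + 36*u*v + 12*v) dv.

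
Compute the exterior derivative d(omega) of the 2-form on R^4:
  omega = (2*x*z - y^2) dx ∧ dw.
d(omega) = (2*y) dx ∧ dy ∧ dw + (-2*x) dx ∧ dz ∧ dw

For a 2-form omega = sum_{i<j} g_{ij} dx_i ∧ dx_j, the exterior derivative is
  d(omega) = sum_{i<j} d(g_{ij}) ∧ dx_i ∧ dx_j = sum_{i<j, k} (∂g_{ij}/∂x_k) dx_k ∧ dx_i ∧ dx_j.
Expand each term, using dx_k ∧ dx_i ∧ dx_j = sgn(permutation) dx_{(a)} ∧ dx_{(b)} ∧ dx_{(c)} with (a < b < c) sorted:
  d(2*x*z - y^2) includes (∂/∂y)(2*x*z - y^2) dy = (-2*y) dy, which multiplied by dx ∧ dw gives (2*y) dx ∧ dy ∧ dw
  d(2*x*z - y^2) includes (∂/∂z)(2*x*z - y^2) dz = (2*x) dz, which multiplied by dx ∧ dw gives (-2*x) dx ∧ dz ∧ dw
Collecting like 3-forms: d(omega) = (2*y) dx ∧ dy ∧ dw + (-2*x) dx ∧ dz ∧ dw.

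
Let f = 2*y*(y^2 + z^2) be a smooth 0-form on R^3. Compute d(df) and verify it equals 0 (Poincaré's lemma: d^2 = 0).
d(df) = 0

Step 1: df = sum_i (∂f/∂x_i) dx_i = (0) dx + (6*y^2 + 2*z^2) dy + (4*y*z) dz.
Step 2: Apply d again. Using the 1-form formula, the coefficient of dx ∧ dy in d(df) is ∂^2 f/∂x ∂y - ∂^2 f/∂y ∂x = (0) - (0) = 0 (equality of mixed partials for smooth f).
Similarly for dx ∧ dz and dy ∧ dz — all coefficients vanish. So d(df) = 0.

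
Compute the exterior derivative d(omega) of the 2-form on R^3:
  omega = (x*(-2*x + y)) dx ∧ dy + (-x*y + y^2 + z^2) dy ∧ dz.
d(omega) = (-y) dx ∧ dy ∧ dz

For a 2-form omega = sum_{i<j} g_{ij} dx_i ∧ dx_j, the exterior derivative is
  d(omega) = sum_{i<j} d(g_{ij}) ∧ dx_i ∧ dx_j = sum_{i<j, k} (∂g_{ij}/∂x_k) dx_k ∧ dx_i ∧ dx_j.
Expand each term, using dx_k ∧ dx_i ∧ dx_j = sgn(permutation) dx_{(a)} ∧ dx_{(b)} ∧ dx_{(c)} with (a < b < c) sorted:
  d(-x*y + y^2 + z^2) includes (∂/∂x)(-x*y + y^2 + z^2) dx = (-y) dx, which multiplied by dy ∧ dz gives (-y) dx ∧ dy ∧ dz
Collecting like 3-forms: d(omega) = (-y) dx ∧ dy ∧ dz.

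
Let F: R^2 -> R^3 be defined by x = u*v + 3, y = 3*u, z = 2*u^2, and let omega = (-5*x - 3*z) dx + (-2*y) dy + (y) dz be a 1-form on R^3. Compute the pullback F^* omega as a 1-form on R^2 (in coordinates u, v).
F^* omega = (-6*u^2*v + 12*u^2 - 5*u*v^2 - 18*u - 15*v) du + (u*(-6*u^2 - 5*u*v - 15)) dv

Using F^*(f dg) = (f ∘ F) d(g ∘ F), substitute each coordinate x_i by F_i(u, v) in f_i, and replace dx_i by d F_i = (∂F_i/∂u) du + (∂F_i/∂v) dv.
  For the x component: f_1(F) = -6*u^2 - 5*u*v - 15; d F_1 = (v) du + (u) dv
  For the y component: f_2(F) = -6*u; d F_2 = (3) du + (0) dv
  For the z component: f_3(F) = 3*u; d F_3 = (4*u) du + (0) dv
Combining and collecting du, dv coefficients:
  coeff of du: -6*u^2*v + 12*u^2 - 5*u*v^2 - 18*u - 15*v
  coeff of dv: u*(-6*u^2 - 5*u*v - 15)
F^* omega = (-6*u^2*v + 12*u^2 - 5*u*v^2 - 18*u - 15*v) du + (u*(-6*u^2 - 5*u*v - 15)) dv.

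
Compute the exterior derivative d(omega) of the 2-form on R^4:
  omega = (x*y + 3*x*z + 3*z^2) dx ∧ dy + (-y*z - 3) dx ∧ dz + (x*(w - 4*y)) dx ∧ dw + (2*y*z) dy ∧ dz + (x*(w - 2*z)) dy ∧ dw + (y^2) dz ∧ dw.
d(omega) = (3*x + 7*z) dx ∧ dy ∧ dz + (w + 4*x - 2*z) dx ∧ dy ∧ dw + (2*x + 2*y) dy ∧ dz ∧ dw

For a 2-form omega = sum_{i<j} g_{ij} dx_i ∧ dx_j, the exterior derivative is
  d(omega) = sum_{i<j} d(g_{ij}) ∧ dx_i ∧ dx_j = sum_{i<j, k} (∂g_{ij}/∂x_k) dx_k ∧ dx_i ∧ dx_j.
Expand each term, using dx_k ∧ dx_i ∧ dx_j = sgn(permutation) dx_{(a)} ∧ dx_{(b)} ∧ dx_{(c)} with (a < b < c) sorted:
  d(x*y + 3*x*z + 3*z^2) includes (∂/∂z)(x*y + 3*x*z + 3*z^2) dz = (3*x + 6*z) dz, which multiplied by dx ∧ dy gives (3*x + 6*z) dx ∧ dy ∧ dz
  d(-y*z - 3) includes (∂/∂y)(-y*z - 3) dy = (-z) dy, which multiplied by dx ∧ dz gives (z) dx ∧ dy ∧ dz
  d(x*(w - 4*y)) includes (∂/∂y)(x*(w - 4*y)) dy = (-4*x) dy, which multiplied by dx ∧ dw gives (4*x) dx ∧ dy ∧ dw
  d(x*(w - 2*z)) includes (∂/∂x)(x*(w - 2*z)) dx = (w - 2*z) dx, which multiplied by dy ∧ dw gives (w - 2*z) dx ∧ dy ∧ dw
  d(x*(w - 2*z)) includes (∂/∂z)(x*(w - 2*z)) dz = (-2*x) dz, which multiplied by dy ∧ dw gives (2*x) dy ∧ dz ∧ dw
  d(y^2) includes (∂/∂y)(y^2) dy = (2*y) dy, which multiplied by dz ∧ dw gives (2*y) dy ∧ dz ∧ dw
Collecting like 3-forms: d(omega) = (3*x + 7*z) dx ∧ dy ∧ dz + (w + 4*x - 2*z) dx ∧ dy ∧ dw + (2*x + 2*y) dy ∧ dz ∧ dw.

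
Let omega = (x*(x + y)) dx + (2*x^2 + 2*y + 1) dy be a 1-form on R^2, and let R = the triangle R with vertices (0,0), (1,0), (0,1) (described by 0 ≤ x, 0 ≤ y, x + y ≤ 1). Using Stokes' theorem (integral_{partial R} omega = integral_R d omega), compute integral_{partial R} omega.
integral_(partial R) omega = 1/2

Stokes: integral_partial_R omega = integral_R d omega with d omega = (∂Q/∂x - ∂P/∂y) dx ∧ dy.
  ∂Q/∂x = 4*x
  ∂P/∂y = x
  integrand = ∂Q/∂x - ∂P/∂y = 3*x.
Integrating over R: integral_0^1 integral_0^{1-x} (3*x) dy dx = 1/2.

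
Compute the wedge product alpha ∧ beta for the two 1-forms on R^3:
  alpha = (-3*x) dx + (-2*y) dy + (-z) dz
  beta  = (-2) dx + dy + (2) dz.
alpha ∧ beta = (-3*x - 4*y) dx ∧ dy + (-6*x - 2*z) dx ∧ dz + (-4*y + z) dy ∧ dz

Distribute the wedge, using dx_i ∧ dx_j = -dx_j ∧ dx_i and dx_i ∧ dx_i = 0. For each pair (i, j) with i < j, the coefficient of dx_i ∧ dx_j in alpha ∧ beta is (alpha_i * beta_j - alpha_j * beta_i). Collecting: alpha ∧ beta = (-3*x - 4*y) dx ∧ dy + (-6*x - 2*z) dx ∧ dz + (-4*y + z) dy ∧ dz.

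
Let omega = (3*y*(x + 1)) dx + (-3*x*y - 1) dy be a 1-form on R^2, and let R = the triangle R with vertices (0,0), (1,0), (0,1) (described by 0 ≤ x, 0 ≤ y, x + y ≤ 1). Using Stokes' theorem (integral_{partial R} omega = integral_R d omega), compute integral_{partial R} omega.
integral_(partial R) omega = -5/2

Stokes: integral_partial_R omega = integral_R d omega with d omega = (∂Q/∂x - ∂P/∂y) dx ∧ dy.
  ∂Q/∂x = -3*y
  ∂P/∂y = 3*x + 3
  integrand = ∂Q/∂x - ∂P/∂y = -3*x - 3*y - 3.
Integrating over R: integral_0^1 integral_0^{1-x} (-3*x - 3*y - 3) dy dx = -5/2.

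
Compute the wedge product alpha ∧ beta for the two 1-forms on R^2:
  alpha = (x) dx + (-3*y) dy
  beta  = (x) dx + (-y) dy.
alpha ∧ beta = (2*x*y) dx ∧ dy

Distribute the wedge, using dx_i ∧ dx_j = -dx_j ∧ dx_i and dx_i ∧ dx_i = 0. For each pair (i, j) with i < j, the coefficient of dx_i ∧ dx_j in alpha ∧ beta is (alpha_i * beta_j - alpha_j * beta_i). Collecting: alpha ∧ beta = (2*x*y) dx ∧ dy.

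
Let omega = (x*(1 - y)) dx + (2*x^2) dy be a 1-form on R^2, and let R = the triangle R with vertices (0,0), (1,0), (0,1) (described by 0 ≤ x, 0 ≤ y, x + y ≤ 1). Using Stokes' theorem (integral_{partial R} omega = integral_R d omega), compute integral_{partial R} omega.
integral_(partial R) omega = 5/6

Stokes: integral_partial_R omega = integral_R d omega with d omega = (∂Q/∂x - ∂P/∂y) dx ∧ dy.
  ∂Q/∂x = 4*x
  ∂P/∂y = -x
  integrand = ∂Q/∂x - ∂P/∂y = 5*x.
Integrating over R: integral_0^1 integral_0^{1-x} (5*x) dy dx = 5/6.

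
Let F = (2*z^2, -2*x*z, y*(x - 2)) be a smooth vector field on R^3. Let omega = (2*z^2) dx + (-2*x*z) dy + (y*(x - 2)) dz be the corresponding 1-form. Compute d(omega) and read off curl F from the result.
d(omega) = (3*x - 2) dy ∧ dz + (-y + 4*z) dz ∧ dx + (-2*z) dx ∧ dy; curl F = (3*x - 2, -y + 4*z, -2*z)

d omega = sum_{i<j} (∂f_j/∂x_i - ∂f_i/∂x_j) dx_i ∧ dx_j. Under the identification (dy ∧ dz, dz ∧ dx, dx ∧ dy) ↔ (e_x, e_y, e_z), the coefficients are exactly the components of curl F. Compute:
  ∂R/∂y - ∂Q/∂z = (x - 2) - (-2*x) = 3*x - 2
  ∂P/∂z - ∂R/∂x = (4*z) - (y) = -y + 4*z
  ∂Q/∂x - ∂P/∂y = (-2*z) - (0) = -2*z.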